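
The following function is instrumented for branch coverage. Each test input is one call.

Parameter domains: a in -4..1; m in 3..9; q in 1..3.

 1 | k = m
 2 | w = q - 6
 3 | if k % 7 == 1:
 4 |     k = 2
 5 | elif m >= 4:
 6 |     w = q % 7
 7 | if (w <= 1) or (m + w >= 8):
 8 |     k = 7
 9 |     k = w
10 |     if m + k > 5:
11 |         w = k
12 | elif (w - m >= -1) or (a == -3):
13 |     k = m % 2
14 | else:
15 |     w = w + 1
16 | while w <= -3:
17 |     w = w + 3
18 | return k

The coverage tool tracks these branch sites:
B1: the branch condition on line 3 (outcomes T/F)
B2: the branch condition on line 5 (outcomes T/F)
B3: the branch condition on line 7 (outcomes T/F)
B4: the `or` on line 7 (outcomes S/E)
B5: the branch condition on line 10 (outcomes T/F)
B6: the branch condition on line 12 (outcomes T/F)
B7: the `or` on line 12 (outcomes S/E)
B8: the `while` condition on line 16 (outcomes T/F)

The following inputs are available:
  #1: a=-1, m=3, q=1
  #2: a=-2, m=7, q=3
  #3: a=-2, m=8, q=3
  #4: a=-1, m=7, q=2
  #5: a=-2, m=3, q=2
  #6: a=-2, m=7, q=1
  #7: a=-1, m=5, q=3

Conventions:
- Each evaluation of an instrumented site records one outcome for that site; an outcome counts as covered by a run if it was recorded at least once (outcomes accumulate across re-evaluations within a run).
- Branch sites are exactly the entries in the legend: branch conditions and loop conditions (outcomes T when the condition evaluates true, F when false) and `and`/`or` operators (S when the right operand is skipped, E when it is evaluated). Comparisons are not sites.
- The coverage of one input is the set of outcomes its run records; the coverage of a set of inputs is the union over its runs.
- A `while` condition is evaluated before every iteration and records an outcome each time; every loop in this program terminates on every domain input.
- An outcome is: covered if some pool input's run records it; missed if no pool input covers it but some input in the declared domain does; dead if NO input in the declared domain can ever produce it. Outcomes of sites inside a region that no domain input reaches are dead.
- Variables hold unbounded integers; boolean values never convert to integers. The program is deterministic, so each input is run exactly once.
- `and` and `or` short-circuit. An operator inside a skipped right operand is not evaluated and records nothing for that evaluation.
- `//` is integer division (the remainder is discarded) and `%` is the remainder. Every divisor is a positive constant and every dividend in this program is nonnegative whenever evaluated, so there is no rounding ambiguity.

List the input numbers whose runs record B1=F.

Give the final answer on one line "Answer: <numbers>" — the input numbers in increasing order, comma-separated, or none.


input #1 (a=-1, m=3, q=1): hits B1=F
input #2 (a=-2, m=7, q=3): hits B1=F
input #3 (a=-2, m=8, q=3): never hits B1=F
input #4 (a=-1, m=7, q=2): hits B1=F
input #5 (a=-2, m=3, q=2): hits B1=F
input #6 (a=-2, m=7, q=1): hits B1=F
input #7 (a=-1, m=5, q=3): hits B1=F
Answer: 1, 2, 4, 5, 6, 7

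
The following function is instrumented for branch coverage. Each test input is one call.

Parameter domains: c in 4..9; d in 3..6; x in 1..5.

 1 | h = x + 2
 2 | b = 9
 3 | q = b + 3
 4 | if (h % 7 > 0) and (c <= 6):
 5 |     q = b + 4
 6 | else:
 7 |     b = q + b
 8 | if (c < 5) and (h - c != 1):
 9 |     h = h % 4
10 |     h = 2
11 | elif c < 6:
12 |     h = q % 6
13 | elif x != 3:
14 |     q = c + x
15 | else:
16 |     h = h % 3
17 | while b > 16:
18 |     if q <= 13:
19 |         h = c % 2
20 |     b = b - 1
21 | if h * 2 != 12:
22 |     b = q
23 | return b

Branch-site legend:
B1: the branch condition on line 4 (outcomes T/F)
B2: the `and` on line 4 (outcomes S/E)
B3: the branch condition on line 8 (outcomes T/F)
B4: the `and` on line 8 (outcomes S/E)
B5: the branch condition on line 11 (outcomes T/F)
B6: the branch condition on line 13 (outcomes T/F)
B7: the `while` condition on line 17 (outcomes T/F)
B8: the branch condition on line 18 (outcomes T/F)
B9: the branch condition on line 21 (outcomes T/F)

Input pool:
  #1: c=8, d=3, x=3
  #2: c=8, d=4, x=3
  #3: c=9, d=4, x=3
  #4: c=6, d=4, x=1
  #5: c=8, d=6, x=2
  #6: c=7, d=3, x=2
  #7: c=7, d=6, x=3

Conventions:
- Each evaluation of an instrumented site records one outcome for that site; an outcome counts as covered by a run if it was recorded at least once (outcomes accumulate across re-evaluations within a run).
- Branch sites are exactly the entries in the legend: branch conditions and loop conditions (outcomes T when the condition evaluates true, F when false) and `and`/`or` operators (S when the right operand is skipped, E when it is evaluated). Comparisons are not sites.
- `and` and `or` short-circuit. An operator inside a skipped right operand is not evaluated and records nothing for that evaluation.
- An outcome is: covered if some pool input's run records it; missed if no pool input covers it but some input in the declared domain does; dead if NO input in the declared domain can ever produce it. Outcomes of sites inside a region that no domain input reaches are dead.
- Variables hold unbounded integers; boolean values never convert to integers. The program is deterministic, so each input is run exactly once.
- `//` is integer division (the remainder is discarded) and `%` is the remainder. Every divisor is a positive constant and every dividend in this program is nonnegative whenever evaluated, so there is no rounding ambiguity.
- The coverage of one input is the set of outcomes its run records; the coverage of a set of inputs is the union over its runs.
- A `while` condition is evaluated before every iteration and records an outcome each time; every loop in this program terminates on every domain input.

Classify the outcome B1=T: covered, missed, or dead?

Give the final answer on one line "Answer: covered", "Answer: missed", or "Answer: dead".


B1=T is recorded by pool input(s) 4 -> covered
Answer: covered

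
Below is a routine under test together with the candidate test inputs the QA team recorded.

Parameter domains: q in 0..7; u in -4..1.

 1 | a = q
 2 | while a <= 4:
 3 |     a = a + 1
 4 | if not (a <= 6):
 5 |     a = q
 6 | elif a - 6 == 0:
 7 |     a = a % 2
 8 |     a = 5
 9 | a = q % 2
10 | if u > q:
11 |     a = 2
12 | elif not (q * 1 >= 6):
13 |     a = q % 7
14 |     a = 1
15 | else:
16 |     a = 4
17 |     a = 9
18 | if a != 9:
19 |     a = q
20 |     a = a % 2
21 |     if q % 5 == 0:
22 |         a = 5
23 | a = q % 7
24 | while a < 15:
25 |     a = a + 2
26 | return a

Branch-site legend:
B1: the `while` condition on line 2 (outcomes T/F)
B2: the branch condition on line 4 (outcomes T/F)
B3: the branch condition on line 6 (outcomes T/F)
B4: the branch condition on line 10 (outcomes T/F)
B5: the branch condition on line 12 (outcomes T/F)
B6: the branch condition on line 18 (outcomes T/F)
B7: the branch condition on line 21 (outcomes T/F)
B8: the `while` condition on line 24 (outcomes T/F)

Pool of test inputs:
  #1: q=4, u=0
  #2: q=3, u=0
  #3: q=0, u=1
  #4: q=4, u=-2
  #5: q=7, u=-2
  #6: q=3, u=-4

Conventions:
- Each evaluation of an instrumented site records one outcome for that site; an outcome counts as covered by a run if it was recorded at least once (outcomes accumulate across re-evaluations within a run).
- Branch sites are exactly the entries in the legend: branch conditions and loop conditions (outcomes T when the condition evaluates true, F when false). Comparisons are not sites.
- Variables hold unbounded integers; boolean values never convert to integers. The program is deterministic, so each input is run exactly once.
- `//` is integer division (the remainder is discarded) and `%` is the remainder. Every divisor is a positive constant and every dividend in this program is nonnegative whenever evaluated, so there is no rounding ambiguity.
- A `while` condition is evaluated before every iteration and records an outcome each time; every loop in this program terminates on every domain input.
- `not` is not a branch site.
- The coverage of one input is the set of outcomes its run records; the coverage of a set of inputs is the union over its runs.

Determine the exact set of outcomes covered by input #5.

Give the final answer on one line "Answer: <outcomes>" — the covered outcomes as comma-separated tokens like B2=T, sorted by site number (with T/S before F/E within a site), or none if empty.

Simulating input #5 (q=7, u=-2) step by step:
  B1->F, B2->T, B4->F, B5->F, B6->F, B8->T, B8->T, B8->T, B8->T, B8->T
  B8->T, B8->T, B8->T, B8->F
distinct outcomes covered: B1=F, B2=T, B4=F, B5=F, B6=F, B8=T, B8=F

Answer: B1=F, B2=T, B4=F, B5=F, B6=F, B8=T, B8=F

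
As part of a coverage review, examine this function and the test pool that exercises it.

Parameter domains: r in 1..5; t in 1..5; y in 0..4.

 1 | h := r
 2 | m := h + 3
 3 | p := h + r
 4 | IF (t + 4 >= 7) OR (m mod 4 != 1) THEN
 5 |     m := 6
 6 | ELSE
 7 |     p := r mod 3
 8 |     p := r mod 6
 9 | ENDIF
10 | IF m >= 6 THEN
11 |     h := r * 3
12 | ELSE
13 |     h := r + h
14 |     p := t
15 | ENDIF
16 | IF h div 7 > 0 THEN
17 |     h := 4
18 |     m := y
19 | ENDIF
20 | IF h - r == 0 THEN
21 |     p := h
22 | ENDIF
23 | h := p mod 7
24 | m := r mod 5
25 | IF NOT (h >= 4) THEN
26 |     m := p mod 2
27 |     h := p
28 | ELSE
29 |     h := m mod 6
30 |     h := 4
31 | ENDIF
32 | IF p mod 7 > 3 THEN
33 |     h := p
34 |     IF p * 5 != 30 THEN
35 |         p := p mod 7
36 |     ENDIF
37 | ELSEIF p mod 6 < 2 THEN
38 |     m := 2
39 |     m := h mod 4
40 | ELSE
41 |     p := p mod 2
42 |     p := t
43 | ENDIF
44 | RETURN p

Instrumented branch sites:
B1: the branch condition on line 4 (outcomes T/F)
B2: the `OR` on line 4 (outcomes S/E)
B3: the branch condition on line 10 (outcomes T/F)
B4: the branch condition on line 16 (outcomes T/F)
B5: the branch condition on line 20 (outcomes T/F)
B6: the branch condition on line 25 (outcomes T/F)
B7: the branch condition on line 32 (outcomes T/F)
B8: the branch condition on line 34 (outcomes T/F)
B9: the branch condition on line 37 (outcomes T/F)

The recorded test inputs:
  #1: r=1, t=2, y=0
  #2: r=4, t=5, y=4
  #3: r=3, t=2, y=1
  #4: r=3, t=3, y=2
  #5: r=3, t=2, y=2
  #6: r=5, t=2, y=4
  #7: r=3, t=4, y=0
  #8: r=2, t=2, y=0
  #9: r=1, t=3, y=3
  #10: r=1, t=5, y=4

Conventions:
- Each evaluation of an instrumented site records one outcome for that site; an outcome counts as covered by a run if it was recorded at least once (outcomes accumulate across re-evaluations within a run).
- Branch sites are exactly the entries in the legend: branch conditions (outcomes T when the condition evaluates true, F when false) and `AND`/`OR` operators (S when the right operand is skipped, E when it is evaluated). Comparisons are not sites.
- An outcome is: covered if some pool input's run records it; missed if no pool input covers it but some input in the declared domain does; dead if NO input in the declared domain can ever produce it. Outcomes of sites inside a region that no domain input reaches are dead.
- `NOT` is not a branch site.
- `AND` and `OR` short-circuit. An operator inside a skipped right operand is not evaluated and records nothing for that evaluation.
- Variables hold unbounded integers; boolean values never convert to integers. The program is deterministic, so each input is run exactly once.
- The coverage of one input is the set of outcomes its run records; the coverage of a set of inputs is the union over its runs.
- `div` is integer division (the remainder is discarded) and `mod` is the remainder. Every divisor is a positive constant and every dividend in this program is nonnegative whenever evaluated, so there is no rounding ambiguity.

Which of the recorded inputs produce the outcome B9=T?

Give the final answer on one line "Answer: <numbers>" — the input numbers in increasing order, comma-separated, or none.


input #1 (r=1, t=2, y=0): does not record B9=T
input #2 (r=4, t=5, y=4): does not record B9=T
input #3 (r=3, t=2, y=1): does not record B9=T
input #4 (r=3, t=3, y=2): does not record B9=T
input #5 (r=3, t=2, y=2): does not record B9=T
input #6 (r=5, t=2, y=4): does not record B9=T
input #7 (r=3, t=4, y=0): does not record B9=T
input #8 (r=2, t=2, y=0): does not record B9=T
input #9 (r=1, t=3, y=3): does not record B9=T
input #10 (r=1, t=5, y=4): does not record B9=T
Answer: none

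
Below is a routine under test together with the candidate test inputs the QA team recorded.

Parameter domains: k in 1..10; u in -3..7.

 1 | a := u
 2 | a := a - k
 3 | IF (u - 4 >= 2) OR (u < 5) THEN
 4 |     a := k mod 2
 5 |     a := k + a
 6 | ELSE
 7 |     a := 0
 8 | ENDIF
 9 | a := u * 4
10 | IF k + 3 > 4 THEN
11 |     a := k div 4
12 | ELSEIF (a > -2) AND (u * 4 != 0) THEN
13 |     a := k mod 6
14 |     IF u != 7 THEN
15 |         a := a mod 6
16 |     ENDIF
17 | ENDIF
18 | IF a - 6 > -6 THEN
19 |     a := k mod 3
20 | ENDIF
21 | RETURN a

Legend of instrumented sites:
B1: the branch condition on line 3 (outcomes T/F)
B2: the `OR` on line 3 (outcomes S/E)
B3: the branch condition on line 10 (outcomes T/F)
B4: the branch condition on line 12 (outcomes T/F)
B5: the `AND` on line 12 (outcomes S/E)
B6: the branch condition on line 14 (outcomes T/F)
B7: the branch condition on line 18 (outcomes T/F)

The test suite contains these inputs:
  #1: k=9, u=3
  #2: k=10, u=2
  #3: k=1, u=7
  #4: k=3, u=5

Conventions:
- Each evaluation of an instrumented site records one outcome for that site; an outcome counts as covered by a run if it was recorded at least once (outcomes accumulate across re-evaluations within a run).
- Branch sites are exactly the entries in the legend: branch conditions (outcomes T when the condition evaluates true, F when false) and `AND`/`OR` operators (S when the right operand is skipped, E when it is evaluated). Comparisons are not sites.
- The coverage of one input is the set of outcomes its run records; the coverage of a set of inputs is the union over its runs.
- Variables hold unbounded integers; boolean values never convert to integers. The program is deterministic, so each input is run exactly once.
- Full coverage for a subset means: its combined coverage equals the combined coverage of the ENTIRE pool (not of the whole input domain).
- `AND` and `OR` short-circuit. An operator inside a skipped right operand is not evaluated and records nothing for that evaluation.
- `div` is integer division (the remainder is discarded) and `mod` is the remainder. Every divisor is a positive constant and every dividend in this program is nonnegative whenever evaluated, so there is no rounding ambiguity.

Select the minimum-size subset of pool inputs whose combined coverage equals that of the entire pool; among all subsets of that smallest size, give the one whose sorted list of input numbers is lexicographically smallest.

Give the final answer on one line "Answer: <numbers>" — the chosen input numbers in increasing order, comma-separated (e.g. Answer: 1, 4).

input #1 (k=9, u=3): covers B1=T, B2=E, B3=T, B7=T
input #2 (k=10, u=2): covers B1=T, B2=E, B3=T, B7=T
input #3 (k=1, u=7): covers B1=T, B2=S, B3=F, B4=T, B5=E, B6=F, B7=T
input #4 (k=3, u=5): covers B1=F, B2=E, B3=T, B7=F
union over all inputs: B1=T, B1=F, B2=S, B2=E, B3=T, B3=F, B4=T, B5=E, B6=F, B7=T, B7=F (11 outcomes)
checked all size-1 subsets: none covers 11 outcomes (max 7/11)
the canonical winner is {3, 4}: size 2, full 11-outcome coverage, earliest index list among size-2 covers

Answer: 3, 4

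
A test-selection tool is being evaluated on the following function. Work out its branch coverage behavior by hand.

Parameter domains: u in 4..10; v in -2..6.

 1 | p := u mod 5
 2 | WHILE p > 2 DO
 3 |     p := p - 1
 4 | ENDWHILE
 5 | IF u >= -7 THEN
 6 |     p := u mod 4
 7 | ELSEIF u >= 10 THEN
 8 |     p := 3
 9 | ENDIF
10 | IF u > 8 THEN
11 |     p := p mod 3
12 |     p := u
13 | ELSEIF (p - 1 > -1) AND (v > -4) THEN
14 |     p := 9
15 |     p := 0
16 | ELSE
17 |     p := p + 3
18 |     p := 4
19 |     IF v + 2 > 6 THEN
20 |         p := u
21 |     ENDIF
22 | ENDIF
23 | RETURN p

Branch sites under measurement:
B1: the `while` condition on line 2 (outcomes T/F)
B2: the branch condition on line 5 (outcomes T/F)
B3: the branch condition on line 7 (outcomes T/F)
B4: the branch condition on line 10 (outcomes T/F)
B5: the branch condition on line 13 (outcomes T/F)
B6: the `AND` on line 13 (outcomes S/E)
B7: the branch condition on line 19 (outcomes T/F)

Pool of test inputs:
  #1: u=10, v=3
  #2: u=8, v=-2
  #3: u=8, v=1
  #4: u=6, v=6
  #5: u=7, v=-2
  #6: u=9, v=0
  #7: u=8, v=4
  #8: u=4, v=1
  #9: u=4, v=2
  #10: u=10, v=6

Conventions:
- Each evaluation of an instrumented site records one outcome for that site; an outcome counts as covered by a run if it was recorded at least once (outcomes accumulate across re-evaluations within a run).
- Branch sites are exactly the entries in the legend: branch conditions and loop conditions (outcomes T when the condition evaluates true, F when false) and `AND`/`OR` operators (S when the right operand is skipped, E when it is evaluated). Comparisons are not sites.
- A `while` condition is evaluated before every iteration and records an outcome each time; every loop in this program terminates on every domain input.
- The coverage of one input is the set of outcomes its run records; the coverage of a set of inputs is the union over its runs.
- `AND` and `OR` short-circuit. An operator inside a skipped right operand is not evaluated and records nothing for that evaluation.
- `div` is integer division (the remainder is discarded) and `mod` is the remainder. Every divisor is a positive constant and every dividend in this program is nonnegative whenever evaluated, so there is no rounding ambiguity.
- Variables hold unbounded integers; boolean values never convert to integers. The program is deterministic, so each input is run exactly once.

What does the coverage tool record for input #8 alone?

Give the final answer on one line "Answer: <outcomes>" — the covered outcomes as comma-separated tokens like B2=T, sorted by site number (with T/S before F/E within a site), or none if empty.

Tracing the run of input #8 (u=4, v=1):
  B1->T, B1->T, B1->F, B2->T, B4->F, B6->S, B5->F, B7->F
collecting distinct outcomes: B1=T, B1=F, B2=T, B4=F, B5=F, B6=S, B7=F

Answer: B1=T, B1=F, B2=T, B4=F, B5=F, B6=S, B7=F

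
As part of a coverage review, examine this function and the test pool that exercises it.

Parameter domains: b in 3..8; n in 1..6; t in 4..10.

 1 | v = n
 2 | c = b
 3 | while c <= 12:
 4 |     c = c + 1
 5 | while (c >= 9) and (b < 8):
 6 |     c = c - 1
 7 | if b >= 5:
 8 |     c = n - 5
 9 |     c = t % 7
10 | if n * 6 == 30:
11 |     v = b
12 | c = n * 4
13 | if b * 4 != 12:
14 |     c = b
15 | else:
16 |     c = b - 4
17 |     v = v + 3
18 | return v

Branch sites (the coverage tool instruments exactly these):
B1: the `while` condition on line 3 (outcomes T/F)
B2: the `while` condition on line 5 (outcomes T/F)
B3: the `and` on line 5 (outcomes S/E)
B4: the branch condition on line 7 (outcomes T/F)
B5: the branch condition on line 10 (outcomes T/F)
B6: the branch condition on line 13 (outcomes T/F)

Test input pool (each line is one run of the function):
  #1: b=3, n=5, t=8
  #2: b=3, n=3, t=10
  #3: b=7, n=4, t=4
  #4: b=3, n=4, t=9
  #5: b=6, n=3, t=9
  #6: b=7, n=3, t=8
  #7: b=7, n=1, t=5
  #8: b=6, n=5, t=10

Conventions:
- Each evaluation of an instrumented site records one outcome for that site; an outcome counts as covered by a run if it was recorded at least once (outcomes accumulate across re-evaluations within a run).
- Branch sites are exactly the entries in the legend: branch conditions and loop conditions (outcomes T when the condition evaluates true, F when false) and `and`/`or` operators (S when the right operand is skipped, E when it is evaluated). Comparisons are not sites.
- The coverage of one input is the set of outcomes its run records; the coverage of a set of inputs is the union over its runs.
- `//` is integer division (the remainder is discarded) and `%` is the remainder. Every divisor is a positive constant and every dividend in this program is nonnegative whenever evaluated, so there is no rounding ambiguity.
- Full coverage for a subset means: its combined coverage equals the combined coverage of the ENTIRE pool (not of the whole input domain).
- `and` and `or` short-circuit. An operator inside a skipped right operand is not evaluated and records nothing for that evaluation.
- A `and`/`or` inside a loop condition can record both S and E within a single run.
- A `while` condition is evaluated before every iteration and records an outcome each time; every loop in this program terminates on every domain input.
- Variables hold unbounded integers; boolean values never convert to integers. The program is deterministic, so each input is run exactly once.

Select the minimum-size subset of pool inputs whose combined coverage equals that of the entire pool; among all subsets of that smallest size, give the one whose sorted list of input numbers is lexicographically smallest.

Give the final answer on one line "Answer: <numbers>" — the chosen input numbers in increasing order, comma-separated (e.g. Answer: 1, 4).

run #1 (b=3, n=5, t=8) runs B1->T, B1->T, B1->T, B1->T, B1->T, B1->T, B1->T, B1->T, B1->T, B1->T, B1->F, B3->E, B2->T, B3->E, ...; records B1=T, B1=F, B2=T, B2=F, B3=S, B3=E, B4=F, B5=T, B6=F
run #2 (b=3, n=3, t=10) runs B1->T, B1->T, B1->T, B1->T, B1->T, B1->T, B1->T, B1->T, B1->T, B1->T, B1->F, B3->E, B2->T, B3->E, ...; records B1=T, B1=F, B2=T, B2=F, B3=S, B3=E, B4=F, B5=F, B6=F
run #3 (b=7, n=4, t=4) runs B1->T, B1->T, B1->T, B1->T, B1->T, B1->T, B1->F, B3->E, B2->T, B3->E, B2->T, B3->E, B2->T, B3->E, ...; records B1=T, B1=F, B2=T, B2=F, B3=S, B3=E, B4=T, B5=F, B6=T
run #4 (b=3, n=4, t=9) runs B1->T, B1->T, B1->T, B1->T, B1->T, B1->T, B1->T, B1->T, B1->T, B1->T, B1->F, B3->E, B2->T, B3->E, ...; records B1=T, B1=F, B2=T, B2=F, B3=S, B3=E, B4=F, B5=F, B6=F
run #5 (b=6, n=3, t=9) runs B1->T, B1->T, B1->T, B1->T, B1->T, B1->T, B1->T, B1->F, B3->E, B2->T, B3->E, B2->T, B3->E, B2->T, ...; records B1=T, B1=F, B2=T, B2=F, B3=S, B3=E, B4=T, B5=F, B6=T
run #6 (b=7, n=3, t=8) runs B1->T, B1->T, B1->T, B1->T, B1->T, B1->T, B1->F, B3->E, B2->T, B3->E, B2->T, B3->E, B2->T, B3->E, ...; records B1=T, B1=F, B2=T, B2=F, B3=S, B3=E, B4=T, B5=F, B6=T
run #7 (b=7, n=1, t=5) runs B1->T, B1->T, B1->T, B1->T, B1->T, B1->T, B1->F, B3->E, B2->T, B3->E, B2->T, B3->E, B2->T, B3->E, ...; records B1=T, B1=F, B2=T, B2=F, B3=S, B3=E, B4=T, B5=F, B6=T
run #8 (b=6, n=5, t=10) runs B1->T, B1->T, B1->T, B1->T, B1->T, B1->T, B1->T, B1->F, B3->E, B2->T, B3->E, B2->T, B3->E, B2->T, ...; records B1=T, B1=F, B2=T, B2=F, B3=S, B3=E, B4=T, B5=T, B6=T
the full pool covers 12 outcomes: B1=T, B1=F, B2=T, B2=F, B3=S, B3=E, B4=T, B4=F, B5=T, B5=F, B6=T, B6=F
every size-1 subset falls short of the 12 outcomes (best: 9/12)
size 2: inputs {1, 3} cover all 12 outcomes, and no lexicographically smaller subset of this size does

Answer: 1, 3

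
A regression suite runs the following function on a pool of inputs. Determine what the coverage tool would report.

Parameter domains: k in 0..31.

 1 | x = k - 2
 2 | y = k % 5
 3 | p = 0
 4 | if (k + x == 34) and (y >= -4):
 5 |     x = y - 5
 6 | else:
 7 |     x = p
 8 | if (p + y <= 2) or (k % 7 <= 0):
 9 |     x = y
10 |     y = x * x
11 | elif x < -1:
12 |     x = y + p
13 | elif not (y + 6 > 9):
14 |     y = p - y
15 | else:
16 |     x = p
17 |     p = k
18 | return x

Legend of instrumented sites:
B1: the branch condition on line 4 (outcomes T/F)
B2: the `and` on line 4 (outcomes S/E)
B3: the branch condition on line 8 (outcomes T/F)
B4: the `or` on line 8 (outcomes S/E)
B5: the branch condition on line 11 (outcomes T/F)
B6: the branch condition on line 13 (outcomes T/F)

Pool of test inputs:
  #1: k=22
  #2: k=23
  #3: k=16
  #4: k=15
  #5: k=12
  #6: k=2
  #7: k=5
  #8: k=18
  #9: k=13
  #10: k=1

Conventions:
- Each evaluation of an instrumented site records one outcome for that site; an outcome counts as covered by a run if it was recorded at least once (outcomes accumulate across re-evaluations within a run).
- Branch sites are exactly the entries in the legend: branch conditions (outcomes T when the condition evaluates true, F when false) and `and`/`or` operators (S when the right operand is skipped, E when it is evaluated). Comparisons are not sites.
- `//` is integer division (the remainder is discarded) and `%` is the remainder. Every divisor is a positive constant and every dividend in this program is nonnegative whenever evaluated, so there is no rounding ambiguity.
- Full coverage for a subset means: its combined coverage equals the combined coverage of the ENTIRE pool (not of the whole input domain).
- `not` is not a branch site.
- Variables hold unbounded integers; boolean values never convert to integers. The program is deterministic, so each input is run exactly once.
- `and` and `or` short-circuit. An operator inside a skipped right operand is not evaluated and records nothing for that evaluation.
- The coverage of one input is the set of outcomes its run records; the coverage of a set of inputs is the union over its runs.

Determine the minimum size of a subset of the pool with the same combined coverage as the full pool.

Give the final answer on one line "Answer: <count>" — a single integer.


#1 (k=22) -> B2->S, B1->F, B4->S, B3->T; covered: B1=F, B2=S, B3=T, B4=S
#2 (k=23) -> B2->S, B1->F, B4->E, B3->F, B5->F, B6->T; covered: B1=F, B2=S, B3=F, B4=E, B5=F, B6=T
#3 (k=16) -> B2->S, B1->F, B4->S, B3->T; covered: B1=F, B2=S, B3=T, B4=S
#4 (k=15) -> B2->S, B1->F, B4->S, B3->T; covered: B1=F, B2=S, B3=T, B4=S
#5 (k=12) -> B2->S, B1->F, B4->S, B3->T; covered: B1=F, B2=S, B3=T, B4=S
#6 (k=2) -> B2->S, B1->F, B4->S, B3->T; covered: B1=F, B2=S, B3=T, B4=S
#7 (k=5) -> B2->S, B1->F, B4->S, B3->T; covered: B1=F, B2=S, B3=T, B4=S
#8 (k=18) -> B2->E, B1->T, B4->E, B3->F, B5->T; covered: B1=T, B2=E, B3=F, B4=E, B5=T
#9 (k=13) -> B2->S, B1->F, B4->E, B3->F, B5->F, B6->T; covered: B1=F, B2=S, B3=F, B4=E, B5=F, B6=T
#10 (k=1) -> B2->S, B1->F, B4->S, B3->T; covered: B1=F, B2=S, B3=T, B4=S
together the pool reaches 11 outcomes: B1=T, B1=F, B2=S, B2=E, B3=T, B3=F, B4=S, B4=E, B5=T, B5=F, B6=T
size 1 is not enough: best union over all size-1 subsets is 6/11
size 2 is not enough: best union over all size-2 subsets is 9/11
at size 3, {1, 2, 8} reaches all 11 outcomes; every lexicographically earlier size-3 subset fails
Answer: 3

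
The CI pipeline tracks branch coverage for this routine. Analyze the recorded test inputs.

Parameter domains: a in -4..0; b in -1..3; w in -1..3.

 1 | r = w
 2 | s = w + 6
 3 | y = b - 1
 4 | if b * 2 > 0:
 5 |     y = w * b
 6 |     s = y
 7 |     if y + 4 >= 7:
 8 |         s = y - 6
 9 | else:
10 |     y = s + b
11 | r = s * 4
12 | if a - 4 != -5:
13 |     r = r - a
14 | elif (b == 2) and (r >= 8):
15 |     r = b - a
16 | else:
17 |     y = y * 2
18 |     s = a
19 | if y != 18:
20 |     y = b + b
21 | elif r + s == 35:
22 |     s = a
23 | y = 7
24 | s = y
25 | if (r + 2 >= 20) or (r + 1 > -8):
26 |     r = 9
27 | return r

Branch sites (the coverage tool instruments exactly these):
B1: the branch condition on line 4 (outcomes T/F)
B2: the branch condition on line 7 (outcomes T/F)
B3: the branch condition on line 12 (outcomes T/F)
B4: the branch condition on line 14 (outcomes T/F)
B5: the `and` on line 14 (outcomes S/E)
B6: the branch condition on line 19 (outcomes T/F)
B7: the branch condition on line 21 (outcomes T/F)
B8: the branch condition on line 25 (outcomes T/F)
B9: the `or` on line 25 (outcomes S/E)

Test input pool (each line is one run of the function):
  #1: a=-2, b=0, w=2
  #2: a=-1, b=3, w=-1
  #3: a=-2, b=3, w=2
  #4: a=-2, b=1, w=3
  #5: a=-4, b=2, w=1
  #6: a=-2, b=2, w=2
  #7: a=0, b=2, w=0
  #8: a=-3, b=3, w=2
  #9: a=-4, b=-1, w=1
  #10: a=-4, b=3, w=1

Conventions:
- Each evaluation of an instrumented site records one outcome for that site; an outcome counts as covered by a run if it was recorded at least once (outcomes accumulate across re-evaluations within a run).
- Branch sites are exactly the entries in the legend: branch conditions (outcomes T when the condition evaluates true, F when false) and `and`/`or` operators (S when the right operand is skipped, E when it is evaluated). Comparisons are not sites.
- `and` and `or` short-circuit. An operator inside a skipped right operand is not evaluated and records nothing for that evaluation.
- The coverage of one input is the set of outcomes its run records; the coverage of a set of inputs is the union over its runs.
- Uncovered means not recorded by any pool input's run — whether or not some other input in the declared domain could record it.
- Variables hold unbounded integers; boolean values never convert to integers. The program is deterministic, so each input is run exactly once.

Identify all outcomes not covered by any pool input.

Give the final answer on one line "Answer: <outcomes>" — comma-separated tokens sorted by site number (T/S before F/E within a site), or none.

#1 (a=-2, b=0, w=2) -> covered: B1=F, B3=T, B6=T, B8=T, B9=S
#2 (a=-1, b=3, w=-1) -> covered: B1=T, B2=F, B3=F, B4=F, B5=S, B6=T, B8=F, B9=E
#3 (a=-2, b=3, w=2) -> covered: B1=T, B2=T, B3=T, B6=T, B8=T, B9=E
#4 (a=-2, b=1, w=3) -> covered: B1=T, B2=T, B3=T, B6=T, B8=F, B9=E
#5 (a=-4, b=2, w=1) -> covered: B1=T, B2=F, B3=T, B6=T, B8=T, B9=E
#6 (a=-2, b=2, w=2) -> covered: B1=T, B2=T, B3=T, B6=T, B8=T, B9=E
#7 (a=0, b=2, w=0) -> covered: B1=T, B2=F, B3=T, B6=T, B8=T, B9=E
#8 (a=-3, b=3, w=2) -> covered: B1=T, B2=T, B3=T, B6=T, B8=T, B9=E
#9 (a=-4, b=-1, w=1) -> covered: B1=F, B3=T, B6=T, B8=T, B9=S
#10 (a=-4, b=3, w=1) -> covered: B1=T, B2=T, B3=T, B6=T, B8=T, B9=E
union over the pool: B1=T, B1=F, B2=T, B2=F, B3=T, B3=F, B4=F, B5=S, B6=T, B8=T, B8=F, B9=S, B9=E
uncovered (5 of 18): B4=T, B5=E, B6=F, B7=T, B7=F

Answer: B4=T, B5=E, B6=F, B7=T, B7=F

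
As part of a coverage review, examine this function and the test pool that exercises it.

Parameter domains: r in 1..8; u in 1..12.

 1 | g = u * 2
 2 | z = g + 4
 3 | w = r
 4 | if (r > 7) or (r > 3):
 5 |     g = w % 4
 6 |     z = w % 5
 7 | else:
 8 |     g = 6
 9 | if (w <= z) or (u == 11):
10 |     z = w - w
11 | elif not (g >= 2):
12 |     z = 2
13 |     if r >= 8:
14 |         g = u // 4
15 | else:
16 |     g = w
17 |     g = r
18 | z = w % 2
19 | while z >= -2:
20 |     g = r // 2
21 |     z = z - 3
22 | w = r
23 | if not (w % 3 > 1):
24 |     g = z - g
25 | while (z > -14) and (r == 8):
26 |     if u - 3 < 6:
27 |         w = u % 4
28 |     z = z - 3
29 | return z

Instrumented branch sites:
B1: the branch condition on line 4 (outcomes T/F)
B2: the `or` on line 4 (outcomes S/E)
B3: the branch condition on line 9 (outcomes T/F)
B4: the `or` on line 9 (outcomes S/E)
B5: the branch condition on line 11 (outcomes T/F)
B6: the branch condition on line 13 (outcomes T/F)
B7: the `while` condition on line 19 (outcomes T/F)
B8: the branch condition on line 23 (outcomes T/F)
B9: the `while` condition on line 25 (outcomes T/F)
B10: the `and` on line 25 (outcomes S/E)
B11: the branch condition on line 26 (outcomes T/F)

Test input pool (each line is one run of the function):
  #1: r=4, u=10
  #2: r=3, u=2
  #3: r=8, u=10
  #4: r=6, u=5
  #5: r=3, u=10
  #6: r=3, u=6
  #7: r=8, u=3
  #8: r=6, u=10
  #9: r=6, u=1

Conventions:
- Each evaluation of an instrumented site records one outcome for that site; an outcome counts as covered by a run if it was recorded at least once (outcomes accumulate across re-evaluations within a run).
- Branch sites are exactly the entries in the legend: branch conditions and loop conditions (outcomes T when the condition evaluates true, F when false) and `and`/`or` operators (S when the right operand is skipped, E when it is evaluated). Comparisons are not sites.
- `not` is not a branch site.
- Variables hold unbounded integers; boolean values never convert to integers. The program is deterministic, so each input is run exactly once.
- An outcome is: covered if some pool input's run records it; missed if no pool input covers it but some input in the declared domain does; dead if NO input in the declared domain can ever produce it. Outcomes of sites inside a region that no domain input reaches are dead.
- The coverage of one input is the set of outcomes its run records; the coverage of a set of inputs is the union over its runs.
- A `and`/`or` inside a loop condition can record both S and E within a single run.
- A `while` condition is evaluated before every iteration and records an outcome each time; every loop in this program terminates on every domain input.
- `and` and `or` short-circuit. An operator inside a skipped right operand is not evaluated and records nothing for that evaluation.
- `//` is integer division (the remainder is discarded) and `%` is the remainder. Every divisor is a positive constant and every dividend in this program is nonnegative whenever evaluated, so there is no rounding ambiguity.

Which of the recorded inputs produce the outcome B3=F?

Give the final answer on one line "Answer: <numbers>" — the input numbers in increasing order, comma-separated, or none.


input #1 (r=4, u=10): never hits B3=F
input #2 (r=3, u=2): never hits B3=F
input #3 (r=8, u=10): hits B3=F
input #4 (r=6, u=5): hits B3=F
input #5 (r=3, u=10): never hits B3=F
input #6 (r=3, u=6): never hits B3=F
input #7 (r=8, u=3): hits B3=F
input #8 (r=6, u=10): hits B3=F
input #9 (r=6, u=1): hits B3=F
Answer: 3, 4, 7, 8, 9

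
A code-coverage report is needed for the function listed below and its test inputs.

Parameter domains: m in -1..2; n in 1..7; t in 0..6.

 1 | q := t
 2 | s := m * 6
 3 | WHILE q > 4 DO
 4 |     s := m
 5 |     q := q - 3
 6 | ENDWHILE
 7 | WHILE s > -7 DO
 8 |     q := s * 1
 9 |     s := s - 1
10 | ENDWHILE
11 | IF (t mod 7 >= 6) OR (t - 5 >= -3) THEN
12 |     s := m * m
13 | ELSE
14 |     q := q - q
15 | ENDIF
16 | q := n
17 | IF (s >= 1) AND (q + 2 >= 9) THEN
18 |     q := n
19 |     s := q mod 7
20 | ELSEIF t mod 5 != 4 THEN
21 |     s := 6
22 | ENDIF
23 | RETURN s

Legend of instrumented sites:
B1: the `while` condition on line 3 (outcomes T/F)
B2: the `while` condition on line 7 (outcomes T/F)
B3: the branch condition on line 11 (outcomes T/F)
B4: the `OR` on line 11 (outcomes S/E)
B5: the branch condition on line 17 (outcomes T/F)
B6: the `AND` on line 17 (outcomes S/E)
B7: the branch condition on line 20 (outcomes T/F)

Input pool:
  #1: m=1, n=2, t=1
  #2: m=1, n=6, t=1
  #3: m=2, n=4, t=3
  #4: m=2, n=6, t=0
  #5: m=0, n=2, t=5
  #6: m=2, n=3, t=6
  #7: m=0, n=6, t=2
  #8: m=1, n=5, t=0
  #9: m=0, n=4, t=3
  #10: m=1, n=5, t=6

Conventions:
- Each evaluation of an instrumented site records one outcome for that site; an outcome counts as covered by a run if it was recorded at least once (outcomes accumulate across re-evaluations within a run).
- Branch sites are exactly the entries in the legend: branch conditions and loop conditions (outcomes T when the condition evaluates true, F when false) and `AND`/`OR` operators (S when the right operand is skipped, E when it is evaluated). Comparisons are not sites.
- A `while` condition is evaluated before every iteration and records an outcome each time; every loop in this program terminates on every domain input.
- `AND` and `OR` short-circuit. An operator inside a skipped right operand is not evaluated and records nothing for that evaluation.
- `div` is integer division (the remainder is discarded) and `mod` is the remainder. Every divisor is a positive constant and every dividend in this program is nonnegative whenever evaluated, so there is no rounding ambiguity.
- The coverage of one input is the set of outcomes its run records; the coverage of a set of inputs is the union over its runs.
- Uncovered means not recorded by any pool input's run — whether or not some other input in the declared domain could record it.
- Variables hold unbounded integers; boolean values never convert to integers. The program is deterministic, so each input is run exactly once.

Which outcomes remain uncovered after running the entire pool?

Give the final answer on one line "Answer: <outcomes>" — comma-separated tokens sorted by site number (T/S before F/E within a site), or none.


run #1 (m=1, n=2, t=1) runs B1->F, B2->T, B2->T, B2->T, B2->T, B2->T, B2->T, B2->T, B2->T, B2->T, B2->T, B2->T, B2->T, B2->T, ...; records B1=F, B2=T, B2=F, B3=F, B4=E, B5=F, B6=S, B7=T
run #2 (m=1, n=6, t=1) runs B1->F, B2->T, B2->T, B2->T, B2->T, B2->T, B2->T, B2->T, B2->T, B2->T, B2->T, B2->T, B2->T, B2->T, ...; records B1=F, B2=T, B2=F, B3=F, B4=E, B5=F, B6=S, B7=T
run #3 (m=2, n=4, t=3) runs B1->F, B2->T, B2->T, B2->T, B2->T, B2->T, B2->T, B2->T, B2->T, B2->T, B2->T, B2->T, B2->T, B2->T, ...; records B1=F, B2=T, B2=F, B3=T, B4=E, B5=F, B6=E, B7=T
run #4 (m=2, n=6, t=0) runs B1->F, B2->T, B2->T, B2->T, B2->T, B2->T, B2->T, B2->T, B2->T, B2->T, B2->T, B2->T, B2->T, B2->T, ...; records B1=F, B2=T, B2=F, B3=F, B4=E, B5=F, B6=S, B7=T
run #5 (m=0, n=2, t=5) runs B1->T, B1->F, B2->T, B2->T, B2->T, B2->T, B2->T, B2->T, B2->T, B2->F, B4->E, B3->T, B6->S, B5->F, ...; records B1=T, B1=F, B2=T, B2=F, B3=T, B4=E, B5=F, B6=S, B7=T
run #6 (m=2, n=3, t=6) runs B1->T, B1->F, B2->T, B2->T, B2->T, B2->T, B2->T, B2->T, B2->T, B2->T, B2->T, B2->F, B4->S, B3->T, ...; records B1=T, B1=F, B2=T, B2=F, B3=T, B4=S, B5=F, B6=E, B7=T
run #7 (m=0, n=6, t=2) runs B1->F, B2->T, B2->T, B2->T, B2->T, B2->T, B2->T, B2->T, B2->F, B4->E, B3->T, B6->S, B5->F, B7->T; records B1=F, B2=T, B2=F, B3=T, B4=E, B5=F, B6=S, B7=T
run #8 (m=1, n=5, t=0) runs B1->F, B2->T, B2->T, B2->T, B2->T, B2->T, B2->T, B2->T, B2->T, B2->T, B2->T, B2->T, B2->T, B2->T, ...; records B1=F, B2=T, B2=F, B3=F, B4=E, B5=F, B6=S, B7=T
run #9 (m=0, n=4, t=3) runs B1->F, B2->T, B2->T, B2->T, B2->T, B2->T, B2->T, B2->T, B2->F, B4->E, B3->T, B6->S, B5->F, B7->T; records B1=F, B2=T, B2=F, B3=T, B4=E, B5=F, B6=S, B7=T
run #10 (m=1, n=5, t=6) runs B1->T, B1->F, B2->T, B2->T, B2->T, B2->T, B2->T, B2->T, B2->T, B2->T, B2->F, B4->S, B3->T, B6->E, ...; records B1=T, B1=F, B2=T, B2=F, B3=T, B4=S, B5=F, B6=E, B7=T
union over the pool: B1=T, B1=F, B2=T, B2=F, B3=T, B3=F, B4=S, B4=E, B5=F, B6=S, B6=E, B7=T
uncovered (2 of 14): B5=T, B7=F
Answer: B5=T, B7=F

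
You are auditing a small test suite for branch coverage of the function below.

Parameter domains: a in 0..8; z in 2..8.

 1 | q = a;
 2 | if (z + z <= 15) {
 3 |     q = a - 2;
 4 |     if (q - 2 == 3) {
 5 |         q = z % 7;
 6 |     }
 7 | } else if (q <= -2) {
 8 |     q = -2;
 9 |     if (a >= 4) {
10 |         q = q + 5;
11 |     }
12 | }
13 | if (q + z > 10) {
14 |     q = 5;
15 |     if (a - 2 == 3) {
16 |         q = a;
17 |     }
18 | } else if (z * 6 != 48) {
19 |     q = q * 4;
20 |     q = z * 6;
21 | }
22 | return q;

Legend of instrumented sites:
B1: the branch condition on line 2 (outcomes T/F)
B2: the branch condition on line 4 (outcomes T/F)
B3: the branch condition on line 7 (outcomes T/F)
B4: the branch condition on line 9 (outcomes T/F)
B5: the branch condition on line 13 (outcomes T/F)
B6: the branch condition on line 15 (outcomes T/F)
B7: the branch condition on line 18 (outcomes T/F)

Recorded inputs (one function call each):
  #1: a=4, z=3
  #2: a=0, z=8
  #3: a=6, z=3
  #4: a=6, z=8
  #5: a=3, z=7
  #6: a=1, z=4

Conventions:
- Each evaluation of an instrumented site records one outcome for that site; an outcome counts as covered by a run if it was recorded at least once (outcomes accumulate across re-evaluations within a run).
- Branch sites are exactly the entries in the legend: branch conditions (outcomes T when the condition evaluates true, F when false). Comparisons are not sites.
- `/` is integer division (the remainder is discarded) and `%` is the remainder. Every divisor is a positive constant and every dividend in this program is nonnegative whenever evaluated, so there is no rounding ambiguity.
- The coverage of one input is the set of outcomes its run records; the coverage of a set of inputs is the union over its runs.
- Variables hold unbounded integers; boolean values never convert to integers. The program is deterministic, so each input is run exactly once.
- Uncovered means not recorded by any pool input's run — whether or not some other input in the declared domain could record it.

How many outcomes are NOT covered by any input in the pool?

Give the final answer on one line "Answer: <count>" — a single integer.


input #1 (a=4, z=3): events B1->T, B2->F, B5->F, B7->T; covers B1=T, B2=F, B5=F, B7=T
input #2 (a=0, z=8): events B1->F, B3->F, B5->F, B7->F; covers B1=F, B3=F, B5=F, B7=F
input #3 (a=6, z=3): events B1->T, B2->F, B5->F, B7->T; covers B1=T, B2=F, B5=F, B7=T
input #4 (a=6, z=8): events B1->F, B3->F, B5->T, B6->F; covers B1=F, B3=F, B5=T, B6=F
input #5 (a=3, z=7): events B1->T, B2->F, B5->F, B7->T; covers B1=T, B2=F, B5=F, B7=T
input #6 (a=1, z=4): events B1->T, B2->F, B5->F, B7->T; covers B1=T, B2=F, B5=F, B7=T
union over the pool: B1=T, B1=F, B2=F, B3=F, B5=T, B5=F, B6=F, B7=T, B7=F
uncovered (5 of 14): B2=T, B3=T, B4=T, B4=F, B6=T
Answer: 5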